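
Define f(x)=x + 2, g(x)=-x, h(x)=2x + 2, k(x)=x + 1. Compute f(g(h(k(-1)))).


k(-1) = 0
h(0) = 2
g(2) = -2
f(-2) = 0

0


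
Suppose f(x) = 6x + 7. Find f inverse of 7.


Solve 6x + 7 = 7
x = (7 - 7) / 6 = 0

0


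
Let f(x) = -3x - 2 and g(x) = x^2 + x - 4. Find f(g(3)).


g(3) = 8
f(8) = -26

-26


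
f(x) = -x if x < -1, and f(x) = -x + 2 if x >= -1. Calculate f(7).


7 satisfies x >= -1
f(7) = -5

-5


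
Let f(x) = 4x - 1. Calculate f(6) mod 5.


f(6) = 23
23 mod 5 = 3

3


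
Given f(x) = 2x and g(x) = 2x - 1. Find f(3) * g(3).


f(3) = 6
g(3) = 5
Product = 30

30


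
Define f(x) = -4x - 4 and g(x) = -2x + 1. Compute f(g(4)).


g(4) = -7
f(-7) = 24

24


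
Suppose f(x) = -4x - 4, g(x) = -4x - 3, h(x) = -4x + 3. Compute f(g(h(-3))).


h(-3) = 15
g(15) = -63
f(-63) = 248

248


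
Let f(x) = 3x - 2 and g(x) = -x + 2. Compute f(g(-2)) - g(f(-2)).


f(g(-2)) = 10
g(f(-2)) = 10
Difference = 0

0


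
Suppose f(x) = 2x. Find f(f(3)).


f(3) = 6
f(6) = 12

12


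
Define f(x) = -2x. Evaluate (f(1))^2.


4


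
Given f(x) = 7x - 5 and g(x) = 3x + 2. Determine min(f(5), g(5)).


f(5) = 30
g(5) = 17
min = 17

17


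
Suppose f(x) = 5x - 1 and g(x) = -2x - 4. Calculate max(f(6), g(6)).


f(6) = 29
g(6) = -16
max = 29

29


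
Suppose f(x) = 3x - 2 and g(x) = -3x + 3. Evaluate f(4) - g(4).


f(4) = 10
g(4) = -9
Difference = 19

19


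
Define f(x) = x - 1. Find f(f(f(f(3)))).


f(3) = 2
f(2) = 1
f(1) = 0
f(0) = -1

-1


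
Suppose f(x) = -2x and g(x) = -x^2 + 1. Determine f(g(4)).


g(4) = -15
f(-15) = 30

30


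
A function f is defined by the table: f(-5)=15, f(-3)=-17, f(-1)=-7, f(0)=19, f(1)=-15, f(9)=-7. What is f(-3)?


Reading from the table at x = -3

-17


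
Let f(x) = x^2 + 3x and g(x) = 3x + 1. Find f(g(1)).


g(1) = 4
f(4) = 1*(4)^2 + 3*(4) = 28

28


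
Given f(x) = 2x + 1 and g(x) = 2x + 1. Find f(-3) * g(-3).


f(-3) = -5
g(-3) = -5
Product = 25

25


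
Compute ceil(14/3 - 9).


14/3 = 4.6667
4.6667 - 9 = -4.3333
ceil(-4.3333) = -4

-4


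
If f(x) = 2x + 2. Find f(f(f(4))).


f(4) = 10
f(10) = 22
f(22) = 46

46


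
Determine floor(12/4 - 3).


12/4 = 3
3 - 3 = 0
floor(0) = 0

0


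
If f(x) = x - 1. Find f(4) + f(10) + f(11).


f(4) = 3
f(10) = 9
f(11) = 10
Sum = 22

22


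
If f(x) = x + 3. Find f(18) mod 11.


f(18) = 21
21 mod 11 = 10

10


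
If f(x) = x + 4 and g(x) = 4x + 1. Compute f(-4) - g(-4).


f(-4) = 0
g(-4) = -15
Difference = 15

15


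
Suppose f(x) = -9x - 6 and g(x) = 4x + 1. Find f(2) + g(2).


-15


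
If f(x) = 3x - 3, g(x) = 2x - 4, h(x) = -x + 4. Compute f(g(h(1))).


h(1) = 3
g(3) = 2
f(2) = 3

3


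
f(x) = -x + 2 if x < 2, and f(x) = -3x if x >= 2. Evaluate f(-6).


-6 satisfies x < 2
f(-6) = 8

8


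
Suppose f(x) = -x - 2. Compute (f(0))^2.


f(0) = -2
(-2)^2 = 4

4


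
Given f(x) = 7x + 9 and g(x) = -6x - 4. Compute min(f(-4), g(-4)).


-19


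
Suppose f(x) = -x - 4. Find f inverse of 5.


Solve -x - 4 = 5
x = (5 + 4) / (-1) = -9

-9


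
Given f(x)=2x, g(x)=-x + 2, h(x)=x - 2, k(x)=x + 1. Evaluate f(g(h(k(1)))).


k(1) = 2
h(2) = 0
g(0) = 2
f(2) = 4

4


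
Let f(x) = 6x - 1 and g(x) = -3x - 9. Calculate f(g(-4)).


g(-4) = 3
f(3) = 17

17


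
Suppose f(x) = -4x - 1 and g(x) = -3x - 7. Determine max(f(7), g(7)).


f(7) = -29
g(7) = -28
max = -28

-28


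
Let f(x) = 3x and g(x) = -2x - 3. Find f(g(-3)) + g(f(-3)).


f(g(-3)) = 9
g(f(-3)) = 15
Sum = 24

24


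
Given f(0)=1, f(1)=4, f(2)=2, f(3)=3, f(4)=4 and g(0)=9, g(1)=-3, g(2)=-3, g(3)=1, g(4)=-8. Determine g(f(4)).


f(4) = 4
g(4) = -8

-8


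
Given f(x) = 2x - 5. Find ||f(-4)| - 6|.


f(-4) = -13
|-13| = 13
|13 - 6| = 7

7


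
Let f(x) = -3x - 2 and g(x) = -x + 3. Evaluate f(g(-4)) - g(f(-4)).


f(g(-4)) = -23
g(f(-4)) = -7
Difference = -16

-16


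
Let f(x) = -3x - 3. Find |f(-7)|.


18


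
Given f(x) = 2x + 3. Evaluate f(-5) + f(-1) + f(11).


f(-5) = -7
f(-1) = 1
f(11) = 25
Sum = 19

19


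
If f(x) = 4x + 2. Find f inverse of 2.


Solve 4x + 2 = 2
x = (2 - 2) / 4 = 0

0


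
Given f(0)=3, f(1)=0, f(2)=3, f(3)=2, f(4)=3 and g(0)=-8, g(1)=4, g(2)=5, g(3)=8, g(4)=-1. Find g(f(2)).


8


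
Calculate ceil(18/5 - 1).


18/5 = 3.6
3.6 - 1 = 2.6
ceil(2.6) = 3

3


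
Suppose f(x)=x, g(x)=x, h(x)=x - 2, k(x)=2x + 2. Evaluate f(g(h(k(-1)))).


k(-1) = 0
h(0) = -2
g(-2) = -2
f(-2) = -2

-2


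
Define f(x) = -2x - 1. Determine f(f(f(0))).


f(0) = -1
f(-1) = 1
f(1) = -3

-3


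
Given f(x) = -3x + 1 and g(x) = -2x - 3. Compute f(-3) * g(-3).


f(-3) = 10
g(-3) = 3
Product = 30

30


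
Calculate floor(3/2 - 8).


3/2 = 1.5
1.5 - 8 = -6.5
floor(-6.5) = -7

-7


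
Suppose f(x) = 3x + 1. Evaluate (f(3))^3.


f(3) = 10
(10)^3 = 1000

1000


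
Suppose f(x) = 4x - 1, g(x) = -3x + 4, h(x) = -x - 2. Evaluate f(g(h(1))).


h(1) = -3
g(-3) = 13
f(13) = 51

51


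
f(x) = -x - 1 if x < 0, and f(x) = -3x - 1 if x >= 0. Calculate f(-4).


-4 satisfies x < 0
f(-4) = 3

3


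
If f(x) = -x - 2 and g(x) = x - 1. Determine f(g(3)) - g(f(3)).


f(g(3)) = -4
g(f(3)) = -6
Difference = 2

2


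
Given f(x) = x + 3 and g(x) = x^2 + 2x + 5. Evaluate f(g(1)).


g(1) = 8
f(8) = 11

11


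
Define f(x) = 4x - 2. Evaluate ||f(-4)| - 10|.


8


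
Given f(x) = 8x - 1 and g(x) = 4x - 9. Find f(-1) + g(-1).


f(-1) = -9
g(-1) = -13
Sum = -22

-22


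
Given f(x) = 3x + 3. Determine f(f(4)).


f(4) = 15
f(15) = 48

48


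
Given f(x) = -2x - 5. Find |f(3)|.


11


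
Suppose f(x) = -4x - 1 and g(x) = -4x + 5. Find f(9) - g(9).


f(9) = -37
g(9) = -31
Difference = -6

-6


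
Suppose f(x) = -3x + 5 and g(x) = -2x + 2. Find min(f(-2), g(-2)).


f(-2) = 11
g(-2) = 6
min = 6

6


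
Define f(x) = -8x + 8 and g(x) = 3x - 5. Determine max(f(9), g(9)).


f(9) = -64
g(9) = 22
max = 22

22


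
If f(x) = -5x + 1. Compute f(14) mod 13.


f(14) = -69
-69 mod 13 = 9

9


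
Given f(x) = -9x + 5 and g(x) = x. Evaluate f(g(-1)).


g(-1) = -1
f(-1) = 14

14


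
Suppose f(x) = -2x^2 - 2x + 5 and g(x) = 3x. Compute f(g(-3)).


-139


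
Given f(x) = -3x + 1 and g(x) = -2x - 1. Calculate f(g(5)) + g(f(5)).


61


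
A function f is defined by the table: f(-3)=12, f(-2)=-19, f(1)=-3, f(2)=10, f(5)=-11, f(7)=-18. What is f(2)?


Reading from the table at x = 2

10


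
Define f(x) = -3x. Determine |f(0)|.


f(0) = 0
|0| = 0

0


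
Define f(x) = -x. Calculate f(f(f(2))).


-2


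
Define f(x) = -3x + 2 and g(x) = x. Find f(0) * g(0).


0


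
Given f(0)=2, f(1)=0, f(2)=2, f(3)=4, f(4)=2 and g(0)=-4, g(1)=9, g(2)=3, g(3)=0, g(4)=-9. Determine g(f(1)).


f(1) = 0
g(0) = -4

-4


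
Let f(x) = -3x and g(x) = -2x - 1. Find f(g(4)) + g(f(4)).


f(g(4)) = 27
g(f(4)) = 23
Sum = 50

50


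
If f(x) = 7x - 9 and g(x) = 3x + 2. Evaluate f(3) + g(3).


f(3) = 12
g(3) = 11
Sum = 23

23


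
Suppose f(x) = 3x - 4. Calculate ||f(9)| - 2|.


f(9) = 23
|23| = 23
|23 - 2| = 21

21


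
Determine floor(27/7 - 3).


27/7 = 3.8571
3.8571 - 3 = 0.8571
floor(0.8571) = 0

0


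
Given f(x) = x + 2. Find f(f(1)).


5


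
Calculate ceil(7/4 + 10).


7/4 = 1.75
1.75 + 10 = 11.75
ceil(11.75) = 12

12


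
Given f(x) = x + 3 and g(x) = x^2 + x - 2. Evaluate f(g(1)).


3


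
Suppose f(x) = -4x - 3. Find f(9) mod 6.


f(9) = -39
-39 mod 6 = 3

3


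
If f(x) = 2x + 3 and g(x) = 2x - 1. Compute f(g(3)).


g(3) = 5
f(5) = 13

13


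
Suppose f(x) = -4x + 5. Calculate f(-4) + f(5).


f(-4) = 21
f(5) = -15
Sum = 6

6


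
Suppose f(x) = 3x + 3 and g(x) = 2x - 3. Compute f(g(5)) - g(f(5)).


f(g(5)) = 24
g(f(5)) = 33
Difference = -9

-9


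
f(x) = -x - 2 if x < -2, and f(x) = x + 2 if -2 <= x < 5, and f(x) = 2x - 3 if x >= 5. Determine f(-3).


-3 satisfies x < -2
f(-3) = 1

1


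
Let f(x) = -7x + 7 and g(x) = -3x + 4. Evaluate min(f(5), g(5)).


f(5) = -28
g(5) = -11
min = -28

-28


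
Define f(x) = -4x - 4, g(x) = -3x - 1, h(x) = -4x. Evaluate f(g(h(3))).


-144


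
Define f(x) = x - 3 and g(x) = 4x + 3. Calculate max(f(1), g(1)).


f(1) = -2
g(1) = 7
max = 7

7


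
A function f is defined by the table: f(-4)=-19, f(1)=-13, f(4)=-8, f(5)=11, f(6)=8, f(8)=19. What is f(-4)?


Reading from the table at x = -4

-19


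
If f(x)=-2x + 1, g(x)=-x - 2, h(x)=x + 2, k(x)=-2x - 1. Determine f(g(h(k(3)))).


k(3) = -7
h(-7) = -5
g(-5) = 3
f(3) = -5

-5


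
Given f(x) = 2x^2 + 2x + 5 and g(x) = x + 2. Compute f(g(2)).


g(2) = 4
f(4) = 2*(4)^2 + 2*(4) + 5 = 45

45


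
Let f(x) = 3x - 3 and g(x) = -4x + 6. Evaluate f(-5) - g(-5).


f(-5) = -18
g(-5) = 26
Difference = -44

-44


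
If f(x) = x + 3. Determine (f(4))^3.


f(4) = 7
(7)^3 = 343

343


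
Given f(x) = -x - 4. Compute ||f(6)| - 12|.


f(6) = -10
|-10| = 10
|10 - 12| = 2

2


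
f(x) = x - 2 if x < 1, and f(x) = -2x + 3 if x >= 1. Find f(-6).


-6 satisfies x < 1
f(-6) = -8

-8


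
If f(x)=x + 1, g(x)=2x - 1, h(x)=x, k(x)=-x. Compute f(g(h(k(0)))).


k(0) = 0
h(0) = 0
g(0) = -1
f(-1) = 0

0


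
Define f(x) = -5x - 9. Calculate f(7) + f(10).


-103


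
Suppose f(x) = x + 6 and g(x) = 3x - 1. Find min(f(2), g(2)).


5


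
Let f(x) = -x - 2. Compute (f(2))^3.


-64


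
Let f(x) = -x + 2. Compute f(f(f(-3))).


5


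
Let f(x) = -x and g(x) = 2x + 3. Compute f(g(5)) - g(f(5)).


f(g(5)) = -13
g(f(5)) = -7
Difference = -6

-6


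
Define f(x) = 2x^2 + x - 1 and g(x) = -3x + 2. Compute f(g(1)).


g(1) = -1
f(-1) = 2*(-1)^2 + 1*(-1) - 1 = 0

0


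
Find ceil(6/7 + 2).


6/7 = 0.8571
0.8571 + 2 = 2.8571
ceil(2.8571) = 3

3


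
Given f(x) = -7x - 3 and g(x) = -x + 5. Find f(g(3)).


g(3) = 2
f(2) = -17

-17


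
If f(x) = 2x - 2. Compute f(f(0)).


f(0) = -2
f(-2) = -6

-6


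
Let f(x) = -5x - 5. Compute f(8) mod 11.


f(8) = -45
-45 mod 11 = 10

10


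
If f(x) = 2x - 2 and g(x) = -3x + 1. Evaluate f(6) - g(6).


f(6) = 10
g(6) = -17
Difference = 27

27


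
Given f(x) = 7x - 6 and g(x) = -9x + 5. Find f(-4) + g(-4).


f(-4) = -34
g(-4) = 41
Sum = 7

7


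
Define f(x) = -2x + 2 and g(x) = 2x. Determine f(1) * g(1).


0


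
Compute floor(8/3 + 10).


8/3 = 2.6667
2.6667 + 10 = 12.6667
floor(12.6667) = 12

12


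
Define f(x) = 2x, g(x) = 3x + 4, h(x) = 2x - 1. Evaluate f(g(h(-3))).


h(-3) = -7
g(-7) = -17
f(-17) = -34

-34


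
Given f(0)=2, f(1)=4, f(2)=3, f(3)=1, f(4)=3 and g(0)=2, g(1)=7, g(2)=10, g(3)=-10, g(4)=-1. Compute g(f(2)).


f(2) = 3
g(3) = -10

-10


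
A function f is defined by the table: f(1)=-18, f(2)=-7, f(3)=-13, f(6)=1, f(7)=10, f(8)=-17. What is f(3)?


Reading from the table at x = 3

-13


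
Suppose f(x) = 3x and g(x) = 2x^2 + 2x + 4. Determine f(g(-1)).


g(-1) = 4
f(4) = 12

12


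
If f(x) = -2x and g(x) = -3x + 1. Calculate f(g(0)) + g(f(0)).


-1


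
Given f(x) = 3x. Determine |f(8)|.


24


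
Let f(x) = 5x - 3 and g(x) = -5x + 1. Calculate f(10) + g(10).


f(10) = 47
g(10) = -49
Sum = -2

-2


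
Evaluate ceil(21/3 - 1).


21/3 = 7
7 - 1 = 6
ceil(6) = 6

6


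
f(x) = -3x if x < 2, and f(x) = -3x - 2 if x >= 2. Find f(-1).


-1 satisfies x < 2
f(-1) = 3

3


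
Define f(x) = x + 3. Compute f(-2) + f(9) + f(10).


f(-2) = 1
f(9) = 12
f(10) = 13
Sum = 26

26


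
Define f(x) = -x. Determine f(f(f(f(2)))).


f(2) = -2
f(-2) = 2
f(2) = -2
f(-2) = 2

2


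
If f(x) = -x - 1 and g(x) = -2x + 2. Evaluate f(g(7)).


11


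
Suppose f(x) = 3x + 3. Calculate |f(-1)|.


f(-1) = 0
|0| = 0

0


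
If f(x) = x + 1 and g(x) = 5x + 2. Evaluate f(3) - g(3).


f(3) = 4
g(3) = 17
Difference = -13

-13


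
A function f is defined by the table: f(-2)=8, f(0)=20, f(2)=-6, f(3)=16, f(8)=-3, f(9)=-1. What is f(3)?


Reading from the table at x = 3

16


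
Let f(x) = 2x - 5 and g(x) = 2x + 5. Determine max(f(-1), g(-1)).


f(-1) = -7
g(-1) = 3
max = 3

3


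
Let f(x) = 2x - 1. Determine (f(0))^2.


1


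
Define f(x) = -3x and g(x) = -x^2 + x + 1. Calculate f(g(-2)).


15


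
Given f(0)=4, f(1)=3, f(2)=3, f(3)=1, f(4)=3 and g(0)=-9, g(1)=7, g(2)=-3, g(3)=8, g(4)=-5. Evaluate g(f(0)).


f(0) = 4
g(4) = -5

-5


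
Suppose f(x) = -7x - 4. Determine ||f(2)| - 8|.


f(2) = -18
|-18| = 18
|18 - 8| = 10

10


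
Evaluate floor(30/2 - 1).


30/2 = 15
15 - 1 = 14
floor(14) = 14

14


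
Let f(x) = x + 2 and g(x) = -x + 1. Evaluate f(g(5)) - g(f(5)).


4


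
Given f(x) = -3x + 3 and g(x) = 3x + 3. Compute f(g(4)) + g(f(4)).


f(g(4)) = -42
g(f(4)) = -24
Sum = -66

-66


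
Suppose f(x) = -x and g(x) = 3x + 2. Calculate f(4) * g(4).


f(4) = -4
g(4) = 14
Product = -56

-56


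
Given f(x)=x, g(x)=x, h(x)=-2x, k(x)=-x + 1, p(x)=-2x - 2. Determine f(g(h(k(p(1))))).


p(1) = -4
k(-4) = 5
h(5) = -10
g(-10) = -10
f(-10) = -10

-10


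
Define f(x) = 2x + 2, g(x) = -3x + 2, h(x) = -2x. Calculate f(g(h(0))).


h(0) = 0
g(0) = 2
f(2) = 6

6


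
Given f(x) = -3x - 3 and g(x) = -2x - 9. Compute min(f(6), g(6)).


f(6) = -21
g(6) = -21
min = -21

-21


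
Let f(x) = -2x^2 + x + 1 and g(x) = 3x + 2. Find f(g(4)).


g(4) = 14
f(14) = (-2)*(14)^2 + 1*(14) + 1 = -377

-377


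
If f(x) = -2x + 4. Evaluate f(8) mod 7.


f(8) = -12
-12 mod 7 = 2

2


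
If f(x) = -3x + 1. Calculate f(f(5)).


f(5) = -14
f(-14) = 43

43


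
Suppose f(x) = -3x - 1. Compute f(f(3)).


f(3) = -10
f(-10) = 29

29


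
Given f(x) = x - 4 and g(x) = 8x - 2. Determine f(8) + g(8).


f(8) = 4
g(8) = 62
Sum = 66

66


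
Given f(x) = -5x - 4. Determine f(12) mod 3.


f(12) = -64
-64 mod 3 = 2

2


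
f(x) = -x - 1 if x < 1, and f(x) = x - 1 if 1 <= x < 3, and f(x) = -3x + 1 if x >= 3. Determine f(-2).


-2 satisfies x < 1
f(-2) = 1

1


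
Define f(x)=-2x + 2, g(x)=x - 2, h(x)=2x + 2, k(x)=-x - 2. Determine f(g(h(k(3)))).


k(3) = -5
h(-5) = -8
g(-8) = -10
f(-10) = 22

22


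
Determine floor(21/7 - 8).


21/7 = 3
3 - 8 = -5
floor(-5) = -5

-5


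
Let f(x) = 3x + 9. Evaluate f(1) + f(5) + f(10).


f(1) = 12
f(5) = 24
f(10) = 39
Sum = 75

75


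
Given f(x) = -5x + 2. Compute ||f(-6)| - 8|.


f(-6) = 32
|32| = 32
|32 - 8| = 24

24


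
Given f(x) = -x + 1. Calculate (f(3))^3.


f(3) = -2
(-2)^3 = -8

-8


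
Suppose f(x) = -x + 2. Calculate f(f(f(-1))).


f(-1) = 3
f(3) = -1
f(-1) = 3

3


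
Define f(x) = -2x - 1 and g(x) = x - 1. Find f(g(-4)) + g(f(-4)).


f(g(-4)) = 9
g(f(-4)) = 6
Sum = 15

15


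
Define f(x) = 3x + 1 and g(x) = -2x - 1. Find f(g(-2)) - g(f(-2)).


1


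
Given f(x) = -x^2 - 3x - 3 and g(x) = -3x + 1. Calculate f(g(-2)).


g(-2) = 7
f(7) = (-1)*(7)^2 - 3*(7) - 3 = -73

-73


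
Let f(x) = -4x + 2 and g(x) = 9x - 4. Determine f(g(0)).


g(0) = -4
f(-4) = 18

18


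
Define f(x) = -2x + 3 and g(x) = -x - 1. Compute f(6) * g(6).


f(6) = -9
g(6) = -7
Product = 63

63


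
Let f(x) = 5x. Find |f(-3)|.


f(-3) = -15
|-15| = 15

15


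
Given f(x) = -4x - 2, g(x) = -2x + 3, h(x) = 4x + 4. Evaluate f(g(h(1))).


h(1) = 8
g(8) = -13
f(-13) = 50

50


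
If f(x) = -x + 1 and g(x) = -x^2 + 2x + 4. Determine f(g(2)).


-3


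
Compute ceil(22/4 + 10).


22/4 = 5.5
5.5 + 10 = 15.5
ceil(15.5) = 16

16


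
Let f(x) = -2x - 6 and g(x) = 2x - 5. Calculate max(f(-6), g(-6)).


f(-6) = 6
g(-6) = -17
max = 6

6


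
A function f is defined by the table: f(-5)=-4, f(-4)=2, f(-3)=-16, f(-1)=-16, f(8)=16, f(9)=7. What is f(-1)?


Reading from the table at x = -1

-16


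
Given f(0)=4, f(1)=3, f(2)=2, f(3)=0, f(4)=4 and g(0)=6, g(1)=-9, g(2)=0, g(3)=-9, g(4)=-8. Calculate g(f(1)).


f(1) = 3
g(3) = -9

-9


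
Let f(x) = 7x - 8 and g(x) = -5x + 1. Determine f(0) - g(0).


f(0) = -8
g(0) = 1
Difference = -9

-9


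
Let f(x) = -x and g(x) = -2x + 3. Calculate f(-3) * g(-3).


f(-3) = 3
g(-3) = 9
Product = 27

27


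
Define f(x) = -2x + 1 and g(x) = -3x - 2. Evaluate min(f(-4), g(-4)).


f(-4) = 9
g(-4) = 10
min = 9

9


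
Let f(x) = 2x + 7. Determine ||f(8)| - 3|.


20


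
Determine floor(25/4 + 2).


25/4 = 6.25
6.25 + 2 = 8.25
floor(8.25) = 8

8


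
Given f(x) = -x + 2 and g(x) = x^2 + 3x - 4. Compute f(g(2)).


g(2) = 6
f(6) = -4

-4


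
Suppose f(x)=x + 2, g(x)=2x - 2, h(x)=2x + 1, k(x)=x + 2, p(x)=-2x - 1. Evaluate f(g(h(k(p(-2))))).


p(-2) = 3
k(3) = 5
h(5) = 11
g(11) = 20
f(20) = 22

22


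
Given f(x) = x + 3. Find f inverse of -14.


Solve x + 3 = -14
x = (-14 - 3) / 1 = -17

-17


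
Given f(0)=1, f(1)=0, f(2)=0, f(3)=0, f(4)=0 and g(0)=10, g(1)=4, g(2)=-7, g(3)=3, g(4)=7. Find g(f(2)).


f(2) = 0
g(0) = 10

10


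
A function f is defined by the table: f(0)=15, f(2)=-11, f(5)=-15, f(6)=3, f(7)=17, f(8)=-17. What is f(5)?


-15


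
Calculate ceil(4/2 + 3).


4/2 = 2
2 + 3 = 5
ceil(5) = 5

5


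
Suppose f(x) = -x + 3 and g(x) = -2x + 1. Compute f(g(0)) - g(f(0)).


f(g(0)) = 2
g(f(0)) = -5
Difference = 7

7


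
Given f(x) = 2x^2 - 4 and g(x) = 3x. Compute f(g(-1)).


g(-1) = -3
f(-3) = 2*(-3)^2 - 4 = 14

14


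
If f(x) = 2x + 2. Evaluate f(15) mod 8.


f(15) = 32
32 mod 8 = 0

0


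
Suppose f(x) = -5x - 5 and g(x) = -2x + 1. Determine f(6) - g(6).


f(6) = -35
g(6) = -11
Difference = -24

-24


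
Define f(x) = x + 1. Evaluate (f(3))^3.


f(3) = 4
(4)^3 = 64

64


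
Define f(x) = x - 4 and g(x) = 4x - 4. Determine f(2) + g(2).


f(2) = -2
g(2) = 4
Sum = 2

2


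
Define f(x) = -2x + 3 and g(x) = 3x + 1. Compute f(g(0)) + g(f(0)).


11


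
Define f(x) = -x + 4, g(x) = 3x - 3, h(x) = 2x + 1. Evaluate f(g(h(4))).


h(4) = 9
g(9) = 24
f(24) = -20

-20


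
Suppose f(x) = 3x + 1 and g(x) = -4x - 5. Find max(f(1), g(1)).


4


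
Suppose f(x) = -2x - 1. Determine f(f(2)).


f(2) = -5
f(-5) = 9

9


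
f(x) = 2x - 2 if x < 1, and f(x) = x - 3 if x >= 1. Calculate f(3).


3 satisfies x >= 1
f(3) = 0

0


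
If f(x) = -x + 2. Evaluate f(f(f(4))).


f(4) = -2
f(-2) = 4
f(4) = -2

-2


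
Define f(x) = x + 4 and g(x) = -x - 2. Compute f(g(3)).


-1


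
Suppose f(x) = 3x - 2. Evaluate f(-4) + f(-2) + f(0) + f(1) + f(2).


f(-4) = -14
f(-2) = -8
f(0) = -2
f(1) = 1
f(2) = 4
Sum = -19

-19


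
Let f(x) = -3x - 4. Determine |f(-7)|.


17


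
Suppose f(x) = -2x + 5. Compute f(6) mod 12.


f(6) = -7
-7 mod 12 = 5

5


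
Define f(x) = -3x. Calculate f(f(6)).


f(6) = -18
f(-18) = 54

54


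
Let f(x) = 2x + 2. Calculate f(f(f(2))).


f(2) = 6
f(6) = 14
f(14) = 30

30


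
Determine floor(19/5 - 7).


19/5 = 3.8
3.8 - 7 = -3.2
floor(-3.2) = -4

-4


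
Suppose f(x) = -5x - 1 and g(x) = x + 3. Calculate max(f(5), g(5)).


f(5) = -26
g(5) = 8
max = 8

8


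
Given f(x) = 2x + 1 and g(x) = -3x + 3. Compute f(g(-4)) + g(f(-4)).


f(g(-4)) = 31
g(f(-4)) = 24
Sum = 55

55


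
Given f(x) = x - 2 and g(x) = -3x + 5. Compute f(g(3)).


g(3) = -4
f(-4) = -6

-6


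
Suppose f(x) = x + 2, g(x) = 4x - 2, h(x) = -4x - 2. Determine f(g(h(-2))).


h(-2) = 6
g(6) = 22
f(22) = 24

24


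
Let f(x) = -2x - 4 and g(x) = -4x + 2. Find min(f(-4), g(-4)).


f(-4) = 4
g(-4) = 18
min = 4

4


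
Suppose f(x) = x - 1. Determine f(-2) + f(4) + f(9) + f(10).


f(-2) = -3
f(4) = 3
f(9) = 8
f(10) = 9
Sum = 17

17


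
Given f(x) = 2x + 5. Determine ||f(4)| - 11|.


f(4) = 13
|13| = 13
|13 - 11| = 2

2


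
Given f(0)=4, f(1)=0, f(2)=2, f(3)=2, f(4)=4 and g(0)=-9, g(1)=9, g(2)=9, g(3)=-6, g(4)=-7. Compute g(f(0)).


f(0) = 4
g(4) = -7

-7


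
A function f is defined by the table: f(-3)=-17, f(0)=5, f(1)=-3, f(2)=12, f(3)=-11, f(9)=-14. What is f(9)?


Reading from the table at x = 9

-14


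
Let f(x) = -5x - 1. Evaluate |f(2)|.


f(2) = -11
|-11| = 11

11


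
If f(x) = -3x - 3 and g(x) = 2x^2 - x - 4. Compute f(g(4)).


-75


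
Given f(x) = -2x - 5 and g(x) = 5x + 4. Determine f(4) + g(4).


f(4) = -13
g(4) = 24
Sum = 11

11


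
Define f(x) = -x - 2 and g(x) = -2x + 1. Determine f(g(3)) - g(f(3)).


f(g(3)) = 3
g(f(3)) = 11
Difference = -8

-8


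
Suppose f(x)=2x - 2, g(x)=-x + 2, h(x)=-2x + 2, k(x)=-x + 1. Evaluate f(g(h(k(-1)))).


k(-1) = 2
h(2) = -2
g(-2) = 4
f(4) = 6

6


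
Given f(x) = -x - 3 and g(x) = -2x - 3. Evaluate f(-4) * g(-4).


f(-4) = 1
g(-4) = 5
Product = 5

5


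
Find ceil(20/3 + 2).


9


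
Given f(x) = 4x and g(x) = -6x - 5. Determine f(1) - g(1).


f(1) = 4
g(1) = -11
Difference = 15

15


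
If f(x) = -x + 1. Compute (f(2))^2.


f(2) = -1
(-1)^2 = 1

1


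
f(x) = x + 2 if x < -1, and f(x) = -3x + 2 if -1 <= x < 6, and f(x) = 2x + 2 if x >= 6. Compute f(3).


-7


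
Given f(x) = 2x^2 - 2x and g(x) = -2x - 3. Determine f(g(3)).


g(3) = -9
f(-9) = 2*(-9)^2 - 2*(-9) = 180

180


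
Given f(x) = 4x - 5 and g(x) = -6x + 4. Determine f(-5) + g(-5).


9


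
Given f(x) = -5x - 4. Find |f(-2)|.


f(-2) = 6
|6| = 6

6


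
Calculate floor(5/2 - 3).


5/2 = 2.5
2.5 - 3 = -0.5
floor(-0.5) = -1

-1


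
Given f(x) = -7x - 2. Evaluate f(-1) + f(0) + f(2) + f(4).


f(-1) = 5
f(0) = -2
f(2) = -16
f(4) = -30
Sum = -43

-43


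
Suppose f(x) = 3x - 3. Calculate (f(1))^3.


f(1) = 0
(0)^3 = 0

0


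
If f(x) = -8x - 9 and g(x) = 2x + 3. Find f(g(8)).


g(8) = 19
f(19) = -161

-161


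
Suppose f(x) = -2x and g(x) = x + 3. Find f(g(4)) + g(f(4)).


f(g(4)) = -14
g(f(4)) = -5
Sum = -19

-19


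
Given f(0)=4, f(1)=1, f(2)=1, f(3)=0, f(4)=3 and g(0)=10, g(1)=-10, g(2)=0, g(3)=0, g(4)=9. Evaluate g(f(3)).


f(3) = 0
g(0) = 10

10


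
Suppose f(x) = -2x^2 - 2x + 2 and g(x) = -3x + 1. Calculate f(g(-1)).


g(-1) = 4
f(4) = (-2)*(4)^2 - 2*(4) + 2 = -38

-38


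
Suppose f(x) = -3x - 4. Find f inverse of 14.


Solve -3x - 4 = 14
x = (14 + 4) / (-3) = -6

-6


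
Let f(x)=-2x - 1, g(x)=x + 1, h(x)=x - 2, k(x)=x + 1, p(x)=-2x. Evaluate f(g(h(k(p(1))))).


p(1) = -2
k(-2) = -1
h(-1) = -3
g(-3) = -2
f(-2) = 3

3


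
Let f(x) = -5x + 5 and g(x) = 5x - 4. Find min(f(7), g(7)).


f(7) = -30
g(7) = 31
min = -30

-30


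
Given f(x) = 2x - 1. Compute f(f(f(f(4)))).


f(4) = 7
f(7) = 13
f(13) = 25
f(25) = 49

49


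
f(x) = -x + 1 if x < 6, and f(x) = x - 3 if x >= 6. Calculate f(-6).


-6 satisfies x < 6
f(-6) = 7

7


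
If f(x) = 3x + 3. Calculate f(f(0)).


f(0) = 3
f(3) = 12

12


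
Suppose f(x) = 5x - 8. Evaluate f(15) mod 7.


f(15) = 67
67 mod 7 = 4

4


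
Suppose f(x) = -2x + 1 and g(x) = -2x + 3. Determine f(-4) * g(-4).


f(-4) = 9
g(-4) = 11
Product = 99

99


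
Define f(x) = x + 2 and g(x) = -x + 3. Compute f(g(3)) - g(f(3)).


f(g(3)) = 2
g(f(3)) = -2
Difference = 4

4


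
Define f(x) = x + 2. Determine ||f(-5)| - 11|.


8


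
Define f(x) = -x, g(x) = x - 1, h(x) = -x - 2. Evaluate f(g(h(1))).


h(1) = -3
g(-3) = -4
f(-4) = 4

4


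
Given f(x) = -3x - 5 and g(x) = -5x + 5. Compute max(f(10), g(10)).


f(10) = -35
g(10) = -45
max = -35

-35


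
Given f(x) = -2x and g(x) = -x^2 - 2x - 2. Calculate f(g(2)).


g(2) = -10
f(-10) = 20

20


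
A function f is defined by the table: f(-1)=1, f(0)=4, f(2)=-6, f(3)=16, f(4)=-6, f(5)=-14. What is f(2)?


Reading from the table at x = 2

-6


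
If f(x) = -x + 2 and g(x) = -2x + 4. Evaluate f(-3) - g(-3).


f(-3) = 5
g(-3) = 10
Difference = -5

-5


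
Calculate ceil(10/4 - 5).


10/4 = 2.5
2.5 - 5 = -2.5
ceil(-2.5) = -2

-2


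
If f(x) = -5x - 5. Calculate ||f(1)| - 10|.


f(1) = -10
|-10| = 10
|10 - 10| = 0

0


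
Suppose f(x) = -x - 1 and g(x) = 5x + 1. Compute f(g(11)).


g(11) = 56
f(56) = -57

-57


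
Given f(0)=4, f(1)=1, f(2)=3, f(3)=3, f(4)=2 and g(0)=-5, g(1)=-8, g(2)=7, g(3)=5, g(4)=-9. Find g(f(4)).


f(4) = 2
g(2) = 7

7


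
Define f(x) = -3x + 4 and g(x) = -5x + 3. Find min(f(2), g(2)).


f(2) = -2
g(2) = -7
min = -7

-7


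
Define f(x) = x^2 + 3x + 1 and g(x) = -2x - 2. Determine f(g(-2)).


g(-2) = 2
f(2) = 1*(2)^2 + 3*(2) + 1 = 11

11


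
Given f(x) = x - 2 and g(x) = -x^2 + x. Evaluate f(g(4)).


-14


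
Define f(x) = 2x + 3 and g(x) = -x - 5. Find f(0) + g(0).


f(0) = 3
g(0) = -5
Sum = -2

-2


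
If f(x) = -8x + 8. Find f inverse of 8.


Solve -8x + 8 = 8
x = (8 - 8) / (-8) = 0

0


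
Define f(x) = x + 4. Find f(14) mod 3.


f(14) = 18
18 mod 3 = 0

0


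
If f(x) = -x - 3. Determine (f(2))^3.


f(2) = -5
(-5)^3 = -125

-125


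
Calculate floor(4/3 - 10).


-9


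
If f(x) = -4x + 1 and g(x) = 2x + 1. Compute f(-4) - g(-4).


f(-4) = 17
g(-4) = -7
Difference = 24

24


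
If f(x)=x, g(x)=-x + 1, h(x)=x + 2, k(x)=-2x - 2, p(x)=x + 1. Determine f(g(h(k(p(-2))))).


p(-2) = -1
k(-1) = 0
h(0) = 2
g(2) = -1
f(-1) = -1

-1


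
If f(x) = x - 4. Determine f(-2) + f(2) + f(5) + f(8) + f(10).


f(-2) = -6
f(2) = -2
f(5) = 1
f(8) = 4
f(10) = 6
Sum = 3

3


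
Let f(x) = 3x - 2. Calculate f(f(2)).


f(2) = 4
f(4) = 10

10


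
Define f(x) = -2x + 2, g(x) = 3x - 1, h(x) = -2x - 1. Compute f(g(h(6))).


h(6) = -13
g(-13) = -40
f(-40) = 82

82


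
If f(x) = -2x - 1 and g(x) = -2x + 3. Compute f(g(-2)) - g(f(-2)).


f(g(-2)) = -15
g(f(-2)) = -3
Difference = -12

-12


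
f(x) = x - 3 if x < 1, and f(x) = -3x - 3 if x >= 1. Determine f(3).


3 satisfies x >= 1
f(3) = -12

-12


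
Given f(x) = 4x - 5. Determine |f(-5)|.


f(-5) = -25
|-25| = 25

25


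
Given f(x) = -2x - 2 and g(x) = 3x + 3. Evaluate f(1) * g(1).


f(1) = -4
g(1) = 6
Product = -24

-24


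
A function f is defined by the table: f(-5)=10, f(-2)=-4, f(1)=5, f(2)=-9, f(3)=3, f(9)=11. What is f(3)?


Reading from the table at x = 3

3


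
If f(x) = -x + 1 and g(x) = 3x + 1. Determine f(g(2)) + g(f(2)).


f(g(2)) = -6
g(f(2)) = -2
Sum = -8

-8


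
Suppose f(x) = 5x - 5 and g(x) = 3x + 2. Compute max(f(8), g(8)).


f(8) = 35
g(8) = 26
max = 35

35


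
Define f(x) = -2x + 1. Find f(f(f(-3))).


f(-3) = 7
f(7) = -13
f(-13) = 27

27


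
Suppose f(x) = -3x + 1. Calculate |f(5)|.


f(5) = -14
|-14| = 14

14


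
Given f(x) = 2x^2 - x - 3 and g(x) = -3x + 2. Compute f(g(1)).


g(1) = -1
f(-1) = 2*(-1)^2 - 1*(-1) - 3 = 0

0


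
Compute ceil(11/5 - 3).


11/5 = 2.2
2.2 - 3 = -0.8
ceil(-0.8) = 0

0


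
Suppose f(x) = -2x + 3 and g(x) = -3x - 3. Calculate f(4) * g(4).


f(4) = -5
g(4) = -15
Product = 75

75


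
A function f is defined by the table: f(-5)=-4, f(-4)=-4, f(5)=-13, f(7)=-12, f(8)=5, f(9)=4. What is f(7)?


Reading from the table at x = 7

-12


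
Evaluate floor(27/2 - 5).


8


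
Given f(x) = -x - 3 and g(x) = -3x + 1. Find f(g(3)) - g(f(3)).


f(g(3)) = 5
g(f(3)) = 19
Difference = -14

-14


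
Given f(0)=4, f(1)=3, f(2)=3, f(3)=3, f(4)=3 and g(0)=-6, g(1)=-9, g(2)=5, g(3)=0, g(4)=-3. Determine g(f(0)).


f(0) = 4
g(4) = -3

-3


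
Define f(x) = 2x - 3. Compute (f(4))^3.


f(4) = 5
(5)^3 = 125

125


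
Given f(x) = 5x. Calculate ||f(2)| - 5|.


f(2) = 10
|10| = 10
|10 - 5| = 5

5


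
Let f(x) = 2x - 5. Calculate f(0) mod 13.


f(0) = -5
-5 mod 13 = 8

8


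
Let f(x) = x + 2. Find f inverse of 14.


Solve x + 2 = 14
x = (14 - 2) / 1 = 12

12


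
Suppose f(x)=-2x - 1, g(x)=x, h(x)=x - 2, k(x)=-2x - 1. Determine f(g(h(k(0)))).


k(0) = -1
h(-1) = -3
g(-3) = -3
f(-3) = 5

5


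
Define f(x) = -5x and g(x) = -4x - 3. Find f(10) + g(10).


f(10) = -50
g(10) = -43
Sum = -93

-93


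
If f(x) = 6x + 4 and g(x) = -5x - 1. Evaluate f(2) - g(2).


27


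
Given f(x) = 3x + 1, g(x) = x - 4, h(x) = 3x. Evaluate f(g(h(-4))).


h(-4) = -12
g(-12) = -16
f(-16) = -47

-47


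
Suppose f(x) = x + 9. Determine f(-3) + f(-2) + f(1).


f(-3) = 6
f(-2) = 7
f(1) = 10
Sum = 23

23


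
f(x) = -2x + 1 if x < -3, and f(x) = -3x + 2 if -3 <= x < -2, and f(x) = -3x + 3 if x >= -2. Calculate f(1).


0


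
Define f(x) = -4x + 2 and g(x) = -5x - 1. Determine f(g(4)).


g(4) = -21
f(-21) = 86

86


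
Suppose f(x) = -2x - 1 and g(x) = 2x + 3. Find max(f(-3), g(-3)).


5


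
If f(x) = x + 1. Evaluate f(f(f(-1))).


f(-1) = 0
f(0) = 1
f(1) = 2

2


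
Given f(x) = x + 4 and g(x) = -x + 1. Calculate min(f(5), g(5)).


f(5) = 9
g(5) = -4
min = -4

-4


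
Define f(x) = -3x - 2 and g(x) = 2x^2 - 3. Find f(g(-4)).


g(-4) = 29
f(29) = -89

-89


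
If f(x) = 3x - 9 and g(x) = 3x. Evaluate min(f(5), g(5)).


f(5) = 6
g(5) = 15
min = 6

6


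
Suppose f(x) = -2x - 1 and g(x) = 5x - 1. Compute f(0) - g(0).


f(0) = -1
g(0) = -1
Difference = 0

0


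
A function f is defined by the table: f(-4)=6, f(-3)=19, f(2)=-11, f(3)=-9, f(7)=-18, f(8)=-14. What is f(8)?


Reading from the table at x = 8

-14


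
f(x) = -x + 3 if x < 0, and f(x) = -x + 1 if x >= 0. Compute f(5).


5 satisfies x >= 0
f(5) = -4

-4


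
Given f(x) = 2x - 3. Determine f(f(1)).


f(1) = -1
f(-1) = -5

-5


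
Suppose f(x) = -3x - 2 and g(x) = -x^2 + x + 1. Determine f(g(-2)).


13


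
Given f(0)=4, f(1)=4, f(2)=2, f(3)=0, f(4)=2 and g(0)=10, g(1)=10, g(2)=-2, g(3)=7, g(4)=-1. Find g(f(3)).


f(3) = 0
g(0) = 10

10


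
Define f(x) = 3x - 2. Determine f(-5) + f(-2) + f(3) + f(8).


f(-5) = -17
f(-2) = -8
f(3) = 7
f(8) = 22
Sum = 4

4


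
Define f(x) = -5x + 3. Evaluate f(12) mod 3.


f(12) = -57
-57 mod 3 = 0

0


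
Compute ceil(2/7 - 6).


2/7 = 0.2857
0.2857 - 6 = -5.7143
ceil(-5.7143) = -5

-5


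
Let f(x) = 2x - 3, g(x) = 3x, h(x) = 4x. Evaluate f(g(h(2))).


h(2) = 8
g(8) = 24
f(24) = 45

45


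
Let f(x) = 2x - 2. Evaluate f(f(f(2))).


f(2) = 2
f(2) = 2
f(2) = 2

2


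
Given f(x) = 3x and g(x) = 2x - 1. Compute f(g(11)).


g(11) = 21
f(21) = 63

63


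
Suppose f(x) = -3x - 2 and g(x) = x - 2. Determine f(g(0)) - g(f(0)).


f(g(0)) = 4
g(f(0)) = -4
Difference = 8

8


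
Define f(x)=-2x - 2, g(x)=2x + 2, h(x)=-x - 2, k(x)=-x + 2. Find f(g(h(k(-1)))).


14


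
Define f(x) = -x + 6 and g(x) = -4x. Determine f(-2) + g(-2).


f(-2) = 8
g(-2) = 8
Sum = 16

16


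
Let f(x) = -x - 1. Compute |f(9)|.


10


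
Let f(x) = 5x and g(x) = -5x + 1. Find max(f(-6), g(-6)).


f(-6) = -30
g(-6) = 31
max = 31

31


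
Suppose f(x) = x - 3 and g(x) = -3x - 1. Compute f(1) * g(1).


f(1) = -2
g(1) = -4
Product = 8

8


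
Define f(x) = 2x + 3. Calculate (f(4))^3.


1331


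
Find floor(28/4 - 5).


28/4 = 7
7 - 5 = 2
floor(2) = 2

2


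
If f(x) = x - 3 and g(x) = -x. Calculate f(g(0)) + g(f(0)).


f(g(0)) = -3
g(f(0)) = 3
Sum = 0

0


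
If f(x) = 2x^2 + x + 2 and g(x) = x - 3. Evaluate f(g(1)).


g(1) = -2
f(-2) = 2*(-2)^2 + 1*(-2) + 2 = 8

8


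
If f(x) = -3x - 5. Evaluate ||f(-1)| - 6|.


f(-1) = -2
|-2| = 2
|2 - 6| = 4

4


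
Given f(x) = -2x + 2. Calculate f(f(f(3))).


-18


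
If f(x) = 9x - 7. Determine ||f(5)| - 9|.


f(5) = 38
|38| = 38
|38 - 9| = 29

29


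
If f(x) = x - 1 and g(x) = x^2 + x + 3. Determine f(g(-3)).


g(-3) = 9
f(9) = 8

8


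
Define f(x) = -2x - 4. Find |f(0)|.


4


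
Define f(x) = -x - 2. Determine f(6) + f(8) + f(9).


f(6) = -8
f(8) = -10
f(9) = -11
Sum = -29

-29


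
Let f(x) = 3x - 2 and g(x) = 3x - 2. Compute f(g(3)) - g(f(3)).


f(g(3)) = 19
g(f(3)) = 19
Difference = 0

0


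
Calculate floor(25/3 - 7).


25/3 = 8.3333
8.3333 - 7 = 1.3333
floor(1.3333) = 1

1


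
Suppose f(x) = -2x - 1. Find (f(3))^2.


f(3) = -7
(-7)^2 = 49

49


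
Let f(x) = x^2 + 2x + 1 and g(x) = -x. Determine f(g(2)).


g(2) = -2
f(-2) = 1*(-2)^2 + 2*(-2) + 1 = 1

1


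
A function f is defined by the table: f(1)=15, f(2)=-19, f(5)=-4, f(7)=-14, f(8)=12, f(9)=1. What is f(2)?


Reading from the table at x = 2

-19


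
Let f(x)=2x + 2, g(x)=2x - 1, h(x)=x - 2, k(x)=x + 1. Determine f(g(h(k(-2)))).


k(-2) = -1
h(-1) = -3
g(-3) = -7
f(-7) = -12

-12


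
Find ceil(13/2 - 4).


13/2 = 6.5
6.5 - 4 = 2.5
ceil(2.5) = 3

3


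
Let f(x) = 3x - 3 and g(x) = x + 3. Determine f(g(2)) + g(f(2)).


f(g(2)) = 12
g(f(2)) = 6
Sum = 18

18


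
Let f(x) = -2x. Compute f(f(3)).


12


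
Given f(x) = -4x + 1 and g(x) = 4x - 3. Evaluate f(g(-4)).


g(-4) = -19
f(-19) = 77

77


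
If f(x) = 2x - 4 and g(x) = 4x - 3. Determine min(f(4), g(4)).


f(4) = 4
g(4) = 13
min = 4

4


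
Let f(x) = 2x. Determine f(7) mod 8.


f(7) = 14
14 mod 8 = 6

6


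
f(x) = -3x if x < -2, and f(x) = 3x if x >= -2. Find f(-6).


-6 satisfies x < -2
f(-6) = 18

18


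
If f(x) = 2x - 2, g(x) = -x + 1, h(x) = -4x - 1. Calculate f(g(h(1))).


h(1) = -5
g(-5) = 6
f(6) = 10

10


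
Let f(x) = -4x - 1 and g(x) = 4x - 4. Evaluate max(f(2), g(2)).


4


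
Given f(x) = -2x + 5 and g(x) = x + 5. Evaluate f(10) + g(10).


f(10) = -15
g(10) = 15
Sum = 0

0


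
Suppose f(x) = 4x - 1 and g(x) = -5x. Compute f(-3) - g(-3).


f(-3) = -13
g(-3) = 15
Difference = -28

-28


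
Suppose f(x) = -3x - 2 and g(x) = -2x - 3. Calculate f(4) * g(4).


f(4) = -14
g(4) = -11
Product = 154

154


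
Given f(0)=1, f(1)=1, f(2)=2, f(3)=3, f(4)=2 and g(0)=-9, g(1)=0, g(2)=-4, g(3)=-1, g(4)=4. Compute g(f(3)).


f(3) = 3
g(3) = -1

-1


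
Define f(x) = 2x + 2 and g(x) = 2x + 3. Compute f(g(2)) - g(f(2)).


f(g(2)) = 16
g(f(2)) = 15
Difference = 1

1


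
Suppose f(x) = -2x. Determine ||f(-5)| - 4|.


6


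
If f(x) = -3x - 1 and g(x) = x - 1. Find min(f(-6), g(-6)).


f(-6) = 17
g(-6) = -7
min = -7

-7


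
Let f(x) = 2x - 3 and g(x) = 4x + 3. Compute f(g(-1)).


g(-1) = -1
f(-1) = -5

-5


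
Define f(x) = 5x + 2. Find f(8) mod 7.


f(8) = 42
42 mod 7 = 0

0


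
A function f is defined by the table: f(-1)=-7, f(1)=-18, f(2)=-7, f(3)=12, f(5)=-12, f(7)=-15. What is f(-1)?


Reading from the table at x = -1

-7


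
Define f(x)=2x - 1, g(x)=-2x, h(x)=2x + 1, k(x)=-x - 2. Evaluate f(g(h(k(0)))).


k(0) = -2
h(-2) = -3
g(-3) = 6
f(6) = 11

11


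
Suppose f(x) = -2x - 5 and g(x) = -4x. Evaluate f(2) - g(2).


f(2) = -9
g(2) = -8
Difference = -1

-1


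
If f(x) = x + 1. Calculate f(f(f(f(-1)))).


f(-1) = 0
f(0) = 1
f(1) = 2
f(2) = 3

3


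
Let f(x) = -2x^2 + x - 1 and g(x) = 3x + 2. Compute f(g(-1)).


g(-1) = -1
f(-1) = (-2)*(-1)^2 + 1*(-1) - 1 = -4

-4


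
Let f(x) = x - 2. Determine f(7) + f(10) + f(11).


f(7) = 5
f(10) = 8
f(11) = 9
Sum = 22

22


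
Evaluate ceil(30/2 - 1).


30/2 = 15
15 - 1 = 14
ceil(14) = 14

14


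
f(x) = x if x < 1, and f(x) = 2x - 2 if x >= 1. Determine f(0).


0 satisfies x < 1
f(0) = 0

0


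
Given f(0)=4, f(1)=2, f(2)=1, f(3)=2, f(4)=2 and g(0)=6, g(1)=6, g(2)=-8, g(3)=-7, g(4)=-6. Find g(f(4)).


f(4) = 2
g(2) = -8

-8


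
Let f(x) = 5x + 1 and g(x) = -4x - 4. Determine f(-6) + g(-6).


f(-6) = -29
g(-6) = 20
Sum = -9

-9


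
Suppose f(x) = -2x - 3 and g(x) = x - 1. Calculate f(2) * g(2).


-7


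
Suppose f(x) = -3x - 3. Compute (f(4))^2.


225


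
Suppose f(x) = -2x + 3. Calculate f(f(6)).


f(6) = -9
f(-9) = 21

21


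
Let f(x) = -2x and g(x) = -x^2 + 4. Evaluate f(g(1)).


-6


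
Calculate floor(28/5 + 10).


15


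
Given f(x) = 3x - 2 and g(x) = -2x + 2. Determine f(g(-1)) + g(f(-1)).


f(g(-1)) = 10
g(f(-1)) = 12
Sum = 22

22


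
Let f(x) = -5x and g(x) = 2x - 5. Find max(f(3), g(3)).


f(3) = -15
g(3) = 1
max = 1

1


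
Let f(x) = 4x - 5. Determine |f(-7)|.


f(-7) = -33
|-33| = 33

33


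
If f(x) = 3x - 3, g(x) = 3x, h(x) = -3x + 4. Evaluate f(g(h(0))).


h(0) = 4
g(4) = 12
f(12) = 33

33


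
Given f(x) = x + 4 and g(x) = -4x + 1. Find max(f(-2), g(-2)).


9


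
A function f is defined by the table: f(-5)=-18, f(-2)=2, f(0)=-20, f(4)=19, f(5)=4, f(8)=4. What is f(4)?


19


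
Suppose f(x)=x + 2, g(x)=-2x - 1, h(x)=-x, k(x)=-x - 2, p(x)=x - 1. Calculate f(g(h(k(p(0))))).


p(0) = -1
k(-1) = -1
h(-1) = 1
g(1) = -3
f(-3) = -1

-1


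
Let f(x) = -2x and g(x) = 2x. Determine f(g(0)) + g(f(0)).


0


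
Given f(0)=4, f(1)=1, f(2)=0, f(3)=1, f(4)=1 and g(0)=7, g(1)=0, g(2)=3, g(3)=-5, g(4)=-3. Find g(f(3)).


f(3) = 1
g(1) = 0

0


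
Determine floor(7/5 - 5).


7/5 = 1.4
1.4 - 5 = -3.6
floor(-3.6) = -4

-4


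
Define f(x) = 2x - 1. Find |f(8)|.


f(8) = 15
|15| = 15

15


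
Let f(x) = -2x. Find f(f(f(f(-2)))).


-32


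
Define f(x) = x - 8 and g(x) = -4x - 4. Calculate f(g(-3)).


g(-3) = 8
f(8) = 0

0


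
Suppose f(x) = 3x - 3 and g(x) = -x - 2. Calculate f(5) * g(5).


f(5) = 12
g(5) = -7
Product = -84

-84


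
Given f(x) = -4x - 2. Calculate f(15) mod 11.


f(15) = -62
-62 mod 11 = 4

4


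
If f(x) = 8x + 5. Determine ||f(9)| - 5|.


f(9) = 77
|77| = 77
|77 - 5| = 72

72


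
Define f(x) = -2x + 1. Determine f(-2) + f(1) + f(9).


-13


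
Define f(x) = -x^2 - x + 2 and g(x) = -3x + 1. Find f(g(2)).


-18


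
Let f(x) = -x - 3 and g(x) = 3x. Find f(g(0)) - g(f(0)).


f(g(0)) = -3
g(f(0)) = -9
Difference = 6

6


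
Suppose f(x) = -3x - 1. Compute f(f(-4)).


f(-4) = 11
f(11) = -34

-34


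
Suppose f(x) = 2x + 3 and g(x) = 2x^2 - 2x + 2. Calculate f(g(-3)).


g(-3) = 26
f(26) = 55

55


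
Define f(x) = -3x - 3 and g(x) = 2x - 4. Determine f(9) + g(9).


-16


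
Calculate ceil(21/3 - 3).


21/3 = 7
7 - 3 = 4
ceil(4) = 4

4


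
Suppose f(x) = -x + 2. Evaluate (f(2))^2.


f(2) = 0
(0)^2 = 0

0


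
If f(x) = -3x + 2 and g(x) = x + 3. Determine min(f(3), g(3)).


f(3) = -7
g(3) = 6
min = -7

-7


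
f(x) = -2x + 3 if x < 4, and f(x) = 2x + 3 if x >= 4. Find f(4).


4 satisfies x >= 4
f(4) = 11

11


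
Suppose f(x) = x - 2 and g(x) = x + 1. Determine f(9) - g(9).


f(9) = 7
g(9) = 10
Difference = -3

-3


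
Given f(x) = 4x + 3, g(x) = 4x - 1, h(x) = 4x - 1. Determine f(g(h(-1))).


h(-1) = -5
g(-5) = -21
f(-21) = -81

-81
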